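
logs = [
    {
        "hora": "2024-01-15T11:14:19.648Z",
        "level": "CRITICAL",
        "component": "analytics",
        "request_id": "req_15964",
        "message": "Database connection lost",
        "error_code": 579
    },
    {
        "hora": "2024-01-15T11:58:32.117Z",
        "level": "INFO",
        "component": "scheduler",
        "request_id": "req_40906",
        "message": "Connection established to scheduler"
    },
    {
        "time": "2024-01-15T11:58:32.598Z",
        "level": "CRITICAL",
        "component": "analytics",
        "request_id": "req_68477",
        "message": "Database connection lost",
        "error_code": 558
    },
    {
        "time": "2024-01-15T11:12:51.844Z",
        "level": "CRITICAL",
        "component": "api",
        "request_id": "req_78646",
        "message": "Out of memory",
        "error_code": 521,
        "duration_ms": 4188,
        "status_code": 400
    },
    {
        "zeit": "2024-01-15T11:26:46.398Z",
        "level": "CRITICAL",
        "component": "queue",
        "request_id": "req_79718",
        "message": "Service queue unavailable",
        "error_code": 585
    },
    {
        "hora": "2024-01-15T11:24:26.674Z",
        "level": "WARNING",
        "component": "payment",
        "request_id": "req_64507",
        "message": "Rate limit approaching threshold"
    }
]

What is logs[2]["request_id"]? "req_68477"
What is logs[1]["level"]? "INFO"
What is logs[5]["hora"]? "2024-01-15T11:24:26.674Z"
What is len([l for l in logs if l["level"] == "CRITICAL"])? 4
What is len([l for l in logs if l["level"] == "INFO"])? 1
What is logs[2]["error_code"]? 558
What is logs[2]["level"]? "CRITICAL"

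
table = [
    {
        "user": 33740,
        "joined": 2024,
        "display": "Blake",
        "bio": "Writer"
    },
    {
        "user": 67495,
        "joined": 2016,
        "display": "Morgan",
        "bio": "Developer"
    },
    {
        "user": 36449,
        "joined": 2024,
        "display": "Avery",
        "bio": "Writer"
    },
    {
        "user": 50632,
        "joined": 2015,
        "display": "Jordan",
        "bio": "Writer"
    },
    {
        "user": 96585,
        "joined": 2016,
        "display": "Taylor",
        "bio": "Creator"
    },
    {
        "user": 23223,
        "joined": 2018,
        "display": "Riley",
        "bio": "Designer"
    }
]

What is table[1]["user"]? 67495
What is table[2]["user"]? 36449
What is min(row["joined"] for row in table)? 2015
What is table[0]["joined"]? 2024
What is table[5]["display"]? "Riley"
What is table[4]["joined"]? 2016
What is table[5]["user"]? 23223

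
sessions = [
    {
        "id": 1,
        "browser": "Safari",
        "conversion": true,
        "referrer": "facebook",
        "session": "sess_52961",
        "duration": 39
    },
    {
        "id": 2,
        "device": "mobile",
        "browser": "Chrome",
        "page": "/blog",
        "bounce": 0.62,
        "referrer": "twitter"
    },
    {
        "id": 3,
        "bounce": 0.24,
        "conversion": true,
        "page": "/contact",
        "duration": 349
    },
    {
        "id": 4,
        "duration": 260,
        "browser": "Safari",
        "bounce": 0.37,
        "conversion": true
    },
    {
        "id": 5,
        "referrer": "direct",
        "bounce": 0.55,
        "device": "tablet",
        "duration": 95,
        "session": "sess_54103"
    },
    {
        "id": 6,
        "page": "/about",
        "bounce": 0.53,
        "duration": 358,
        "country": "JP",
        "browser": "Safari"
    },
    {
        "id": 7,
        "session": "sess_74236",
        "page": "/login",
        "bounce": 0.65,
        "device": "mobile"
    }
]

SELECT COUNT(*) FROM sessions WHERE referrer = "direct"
1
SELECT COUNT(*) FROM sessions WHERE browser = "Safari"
3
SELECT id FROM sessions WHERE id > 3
[4, 5, 6, 7]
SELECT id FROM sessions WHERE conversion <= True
[1, 3, 4]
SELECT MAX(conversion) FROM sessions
True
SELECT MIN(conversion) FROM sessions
True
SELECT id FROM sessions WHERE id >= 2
[2, 3, 4, 5, 6, 7]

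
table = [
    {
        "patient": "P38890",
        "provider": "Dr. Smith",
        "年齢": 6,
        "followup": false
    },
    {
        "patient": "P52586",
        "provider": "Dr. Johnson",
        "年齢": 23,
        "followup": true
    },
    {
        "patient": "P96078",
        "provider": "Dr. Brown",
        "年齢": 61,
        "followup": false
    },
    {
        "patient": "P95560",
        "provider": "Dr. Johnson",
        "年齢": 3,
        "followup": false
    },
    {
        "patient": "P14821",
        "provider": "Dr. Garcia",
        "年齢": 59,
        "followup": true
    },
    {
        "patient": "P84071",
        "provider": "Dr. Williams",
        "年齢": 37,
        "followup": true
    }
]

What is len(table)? 6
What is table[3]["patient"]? "P95560"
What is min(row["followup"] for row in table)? False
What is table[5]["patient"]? "P84071"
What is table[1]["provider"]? "Dr. Johnson"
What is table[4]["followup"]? True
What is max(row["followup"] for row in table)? True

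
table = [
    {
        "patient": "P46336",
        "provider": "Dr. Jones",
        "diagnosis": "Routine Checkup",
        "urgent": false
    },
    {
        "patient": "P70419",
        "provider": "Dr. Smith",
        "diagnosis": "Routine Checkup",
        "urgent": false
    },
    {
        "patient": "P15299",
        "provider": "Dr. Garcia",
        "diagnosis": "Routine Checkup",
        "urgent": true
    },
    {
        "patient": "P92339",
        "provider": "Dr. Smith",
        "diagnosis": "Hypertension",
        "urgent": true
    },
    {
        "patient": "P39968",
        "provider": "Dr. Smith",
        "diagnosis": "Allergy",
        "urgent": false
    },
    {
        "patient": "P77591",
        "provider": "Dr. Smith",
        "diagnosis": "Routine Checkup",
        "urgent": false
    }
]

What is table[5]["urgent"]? False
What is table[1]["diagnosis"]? "Routine Checkup"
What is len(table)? 6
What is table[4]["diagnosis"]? "Allergy"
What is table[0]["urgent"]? False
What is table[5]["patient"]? "P77591"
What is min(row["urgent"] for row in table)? False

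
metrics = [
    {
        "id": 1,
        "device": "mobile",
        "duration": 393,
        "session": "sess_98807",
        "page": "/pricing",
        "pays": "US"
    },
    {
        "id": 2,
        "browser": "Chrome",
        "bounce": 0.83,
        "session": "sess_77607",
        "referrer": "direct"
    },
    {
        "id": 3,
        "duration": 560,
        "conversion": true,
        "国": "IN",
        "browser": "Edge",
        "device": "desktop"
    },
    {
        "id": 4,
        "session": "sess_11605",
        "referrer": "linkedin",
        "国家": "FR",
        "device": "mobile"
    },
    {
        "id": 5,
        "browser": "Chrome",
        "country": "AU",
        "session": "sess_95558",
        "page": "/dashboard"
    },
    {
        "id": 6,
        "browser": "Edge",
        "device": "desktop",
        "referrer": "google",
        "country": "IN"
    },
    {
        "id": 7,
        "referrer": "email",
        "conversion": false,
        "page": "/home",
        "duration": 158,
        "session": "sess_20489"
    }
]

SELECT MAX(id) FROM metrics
7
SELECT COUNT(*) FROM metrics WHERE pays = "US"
1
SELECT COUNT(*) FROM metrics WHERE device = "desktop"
2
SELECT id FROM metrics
[1, 2, 3, 4, 5, 6, 7]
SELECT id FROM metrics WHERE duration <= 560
[1, 3, 7]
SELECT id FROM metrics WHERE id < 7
[1, 2, 3, 4, 5, 6]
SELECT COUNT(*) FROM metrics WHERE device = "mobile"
2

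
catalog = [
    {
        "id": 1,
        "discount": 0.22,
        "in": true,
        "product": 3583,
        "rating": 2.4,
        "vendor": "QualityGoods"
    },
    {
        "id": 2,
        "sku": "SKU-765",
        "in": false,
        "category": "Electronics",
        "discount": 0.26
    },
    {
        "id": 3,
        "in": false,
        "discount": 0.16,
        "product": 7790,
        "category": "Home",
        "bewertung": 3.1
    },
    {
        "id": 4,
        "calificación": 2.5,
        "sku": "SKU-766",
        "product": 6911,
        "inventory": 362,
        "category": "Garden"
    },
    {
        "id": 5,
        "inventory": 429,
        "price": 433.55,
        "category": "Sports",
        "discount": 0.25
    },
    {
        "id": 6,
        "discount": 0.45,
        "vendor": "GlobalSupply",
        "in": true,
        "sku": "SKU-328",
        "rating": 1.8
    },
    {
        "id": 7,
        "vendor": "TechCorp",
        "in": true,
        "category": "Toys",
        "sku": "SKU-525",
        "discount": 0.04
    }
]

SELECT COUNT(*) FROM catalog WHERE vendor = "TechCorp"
1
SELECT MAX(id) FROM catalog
7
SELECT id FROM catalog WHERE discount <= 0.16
[3, 7]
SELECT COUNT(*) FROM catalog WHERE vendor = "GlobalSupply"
1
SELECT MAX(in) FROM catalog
True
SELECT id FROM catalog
[1, 2, 3, 4, 5, 6, 7]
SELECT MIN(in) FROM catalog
False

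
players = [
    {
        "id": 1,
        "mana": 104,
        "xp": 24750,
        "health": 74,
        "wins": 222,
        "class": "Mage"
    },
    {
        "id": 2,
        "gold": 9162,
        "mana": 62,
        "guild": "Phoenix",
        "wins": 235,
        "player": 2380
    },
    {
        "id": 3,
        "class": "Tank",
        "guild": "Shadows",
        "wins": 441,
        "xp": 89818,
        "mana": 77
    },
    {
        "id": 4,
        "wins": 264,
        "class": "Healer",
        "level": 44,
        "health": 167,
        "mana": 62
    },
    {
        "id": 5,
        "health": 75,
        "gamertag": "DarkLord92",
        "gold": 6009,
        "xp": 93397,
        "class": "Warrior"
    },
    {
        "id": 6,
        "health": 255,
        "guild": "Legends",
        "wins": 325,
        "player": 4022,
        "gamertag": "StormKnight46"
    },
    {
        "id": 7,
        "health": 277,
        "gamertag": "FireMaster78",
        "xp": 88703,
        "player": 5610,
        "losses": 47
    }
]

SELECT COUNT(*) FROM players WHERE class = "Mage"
1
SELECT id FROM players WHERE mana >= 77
[1, 3]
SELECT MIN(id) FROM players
1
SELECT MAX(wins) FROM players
441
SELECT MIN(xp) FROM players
24750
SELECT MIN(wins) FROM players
222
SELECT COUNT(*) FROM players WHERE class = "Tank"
1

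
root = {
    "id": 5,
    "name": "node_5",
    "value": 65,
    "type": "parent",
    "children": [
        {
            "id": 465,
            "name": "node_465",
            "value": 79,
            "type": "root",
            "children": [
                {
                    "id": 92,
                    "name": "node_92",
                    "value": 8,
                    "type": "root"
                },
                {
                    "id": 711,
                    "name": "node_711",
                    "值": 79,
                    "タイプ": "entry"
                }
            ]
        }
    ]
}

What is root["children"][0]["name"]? "node_465"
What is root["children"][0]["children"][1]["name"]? "node_711"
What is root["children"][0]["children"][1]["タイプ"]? "entry"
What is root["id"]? 5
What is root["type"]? "parent"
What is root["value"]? 65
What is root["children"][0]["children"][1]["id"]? 711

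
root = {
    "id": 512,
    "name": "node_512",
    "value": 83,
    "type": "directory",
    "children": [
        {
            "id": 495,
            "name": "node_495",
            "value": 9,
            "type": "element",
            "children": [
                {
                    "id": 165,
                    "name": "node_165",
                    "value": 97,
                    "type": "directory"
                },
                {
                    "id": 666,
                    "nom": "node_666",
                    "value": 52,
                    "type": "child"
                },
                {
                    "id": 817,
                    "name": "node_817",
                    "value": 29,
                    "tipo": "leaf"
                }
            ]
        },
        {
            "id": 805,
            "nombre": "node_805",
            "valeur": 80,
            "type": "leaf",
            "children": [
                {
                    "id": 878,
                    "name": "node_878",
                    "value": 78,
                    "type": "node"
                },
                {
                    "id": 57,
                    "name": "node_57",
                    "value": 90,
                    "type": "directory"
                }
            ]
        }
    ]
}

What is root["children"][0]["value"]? 9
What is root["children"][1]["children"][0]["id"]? 878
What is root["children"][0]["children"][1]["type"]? "child"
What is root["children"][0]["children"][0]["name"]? "node_165"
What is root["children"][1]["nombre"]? "node_805"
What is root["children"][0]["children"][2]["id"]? 817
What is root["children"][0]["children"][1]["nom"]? "node_666"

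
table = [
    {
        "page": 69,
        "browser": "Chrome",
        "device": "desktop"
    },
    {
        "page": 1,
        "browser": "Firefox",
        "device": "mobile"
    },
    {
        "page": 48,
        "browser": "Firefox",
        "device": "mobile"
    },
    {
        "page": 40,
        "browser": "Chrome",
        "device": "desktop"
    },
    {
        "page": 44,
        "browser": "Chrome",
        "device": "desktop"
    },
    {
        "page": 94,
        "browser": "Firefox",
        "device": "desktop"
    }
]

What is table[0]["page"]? 69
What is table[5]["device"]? "desktop"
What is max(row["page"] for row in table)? 94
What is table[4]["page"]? 44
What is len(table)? 6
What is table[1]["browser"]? "Firefox"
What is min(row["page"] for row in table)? 1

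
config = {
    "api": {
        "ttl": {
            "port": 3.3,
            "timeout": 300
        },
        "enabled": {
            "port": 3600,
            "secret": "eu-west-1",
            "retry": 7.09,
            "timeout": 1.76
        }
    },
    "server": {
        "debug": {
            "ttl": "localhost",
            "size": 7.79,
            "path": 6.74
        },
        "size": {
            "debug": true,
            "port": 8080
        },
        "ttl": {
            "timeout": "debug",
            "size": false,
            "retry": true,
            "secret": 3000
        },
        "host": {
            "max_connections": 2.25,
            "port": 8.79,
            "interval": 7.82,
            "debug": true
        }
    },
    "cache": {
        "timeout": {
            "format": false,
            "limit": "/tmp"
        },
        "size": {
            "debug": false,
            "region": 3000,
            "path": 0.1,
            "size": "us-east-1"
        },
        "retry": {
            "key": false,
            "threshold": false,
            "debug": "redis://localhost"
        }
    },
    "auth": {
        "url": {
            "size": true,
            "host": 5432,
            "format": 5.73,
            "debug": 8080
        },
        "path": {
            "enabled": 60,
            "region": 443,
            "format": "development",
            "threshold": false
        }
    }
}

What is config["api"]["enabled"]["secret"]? "eu-west-1"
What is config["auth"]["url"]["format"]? 5.73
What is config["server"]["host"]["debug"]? True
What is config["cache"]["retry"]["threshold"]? False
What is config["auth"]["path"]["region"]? 443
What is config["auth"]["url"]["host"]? 5432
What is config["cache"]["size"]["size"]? "us-east-1"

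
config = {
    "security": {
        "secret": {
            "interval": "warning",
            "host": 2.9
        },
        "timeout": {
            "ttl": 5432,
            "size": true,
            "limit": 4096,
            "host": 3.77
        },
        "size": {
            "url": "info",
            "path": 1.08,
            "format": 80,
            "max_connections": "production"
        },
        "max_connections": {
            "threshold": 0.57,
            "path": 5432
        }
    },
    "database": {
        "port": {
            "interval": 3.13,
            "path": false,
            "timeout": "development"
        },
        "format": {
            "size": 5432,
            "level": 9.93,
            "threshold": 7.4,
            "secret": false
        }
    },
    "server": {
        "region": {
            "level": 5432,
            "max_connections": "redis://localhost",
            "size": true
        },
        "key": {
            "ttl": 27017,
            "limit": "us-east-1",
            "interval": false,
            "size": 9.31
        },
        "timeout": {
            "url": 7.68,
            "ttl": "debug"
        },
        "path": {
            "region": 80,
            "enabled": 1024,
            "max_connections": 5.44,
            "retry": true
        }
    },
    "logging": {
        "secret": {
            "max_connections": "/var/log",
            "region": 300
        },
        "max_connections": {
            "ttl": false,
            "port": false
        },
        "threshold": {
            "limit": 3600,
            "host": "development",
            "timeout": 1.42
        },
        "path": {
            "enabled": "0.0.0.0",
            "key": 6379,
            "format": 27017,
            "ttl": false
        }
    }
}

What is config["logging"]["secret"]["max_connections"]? "/var/log"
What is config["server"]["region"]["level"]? 5432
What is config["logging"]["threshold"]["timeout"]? 1.42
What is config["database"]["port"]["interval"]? 3.13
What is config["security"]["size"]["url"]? "info"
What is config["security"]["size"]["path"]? 1.08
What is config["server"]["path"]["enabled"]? 1024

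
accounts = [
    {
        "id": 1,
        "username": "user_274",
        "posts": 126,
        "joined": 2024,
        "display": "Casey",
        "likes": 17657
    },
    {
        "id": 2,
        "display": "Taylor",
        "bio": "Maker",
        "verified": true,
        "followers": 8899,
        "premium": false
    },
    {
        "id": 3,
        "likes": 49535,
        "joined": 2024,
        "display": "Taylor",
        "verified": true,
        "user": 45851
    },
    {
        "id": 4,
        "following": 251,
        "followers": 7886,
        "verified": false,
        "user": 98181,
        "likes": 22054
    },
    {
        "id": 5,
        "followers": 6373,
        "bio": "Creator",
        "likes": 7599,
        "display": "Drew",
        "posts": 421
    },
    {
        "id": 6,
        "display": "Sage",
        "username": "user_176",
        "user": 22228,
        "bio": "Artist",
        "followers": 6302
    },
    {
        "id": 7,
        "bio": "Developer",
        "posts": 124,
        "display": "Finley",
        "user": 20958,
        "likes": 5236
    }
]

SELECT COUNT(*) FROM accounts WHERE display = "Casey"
1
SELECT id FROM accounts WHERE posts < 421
[1, 7]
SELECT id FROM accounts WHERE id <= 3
[1, 2, 3]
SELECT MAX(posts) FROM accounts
421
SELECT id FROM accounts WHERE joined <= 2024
[1, 3]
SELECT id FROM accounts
[1, 2, 3, 4, 5, 6, 7]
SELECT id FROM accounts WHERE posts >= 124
[1, 5, 7]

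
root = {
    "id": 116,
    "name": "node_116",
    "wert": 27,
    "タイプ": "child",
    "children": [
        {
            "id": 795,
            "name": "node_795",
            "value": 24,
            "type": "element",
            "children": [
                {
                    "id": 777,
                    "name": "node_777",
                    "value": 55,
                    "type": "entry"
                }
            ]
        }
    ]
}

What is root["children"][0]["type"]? "element"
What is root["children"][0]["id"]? 795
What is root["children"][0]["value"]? 24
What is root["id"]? 116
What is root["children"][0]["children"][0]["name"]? "node_777"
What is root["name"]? "node_116"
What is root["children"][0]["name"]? "node_795"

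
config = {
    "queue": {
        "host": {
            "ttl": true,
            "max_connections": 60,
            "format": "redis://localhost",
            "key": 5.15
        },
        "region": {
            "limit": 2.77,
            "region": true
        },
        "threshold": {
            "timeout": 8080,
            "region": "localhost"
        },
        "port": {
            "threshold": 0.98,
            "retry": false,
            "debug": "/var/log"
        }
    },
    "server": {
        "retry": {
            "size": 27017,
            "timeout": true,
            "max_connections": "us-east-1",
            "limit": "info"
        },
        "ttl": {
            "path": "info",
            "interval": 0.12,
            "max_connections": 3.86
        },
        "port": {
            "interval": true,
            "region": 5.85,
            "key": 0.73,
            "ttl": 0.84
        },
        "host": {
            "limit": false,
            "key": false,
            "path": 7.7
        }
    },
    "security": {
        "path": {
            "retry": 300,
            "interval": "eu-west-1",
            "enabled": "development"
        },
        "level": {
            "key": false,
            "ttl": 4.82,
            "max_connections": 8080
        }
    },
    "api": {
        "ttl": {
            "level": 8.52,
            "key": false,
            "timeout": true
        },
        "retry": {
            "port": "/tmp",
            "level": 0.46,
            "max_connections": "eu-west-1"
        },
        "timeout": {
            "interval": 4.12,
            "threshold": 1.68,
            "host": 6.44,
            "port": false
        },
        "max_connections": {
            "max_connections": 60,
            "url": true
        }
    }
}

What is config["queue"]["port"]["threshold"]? 0.98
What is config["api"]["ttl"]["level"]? 8.52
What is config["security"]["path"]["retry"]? 300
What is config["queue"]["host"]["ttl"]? True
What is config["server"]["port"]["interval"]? True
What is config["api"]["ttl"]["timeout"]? True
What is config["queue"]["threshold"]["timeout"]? 8080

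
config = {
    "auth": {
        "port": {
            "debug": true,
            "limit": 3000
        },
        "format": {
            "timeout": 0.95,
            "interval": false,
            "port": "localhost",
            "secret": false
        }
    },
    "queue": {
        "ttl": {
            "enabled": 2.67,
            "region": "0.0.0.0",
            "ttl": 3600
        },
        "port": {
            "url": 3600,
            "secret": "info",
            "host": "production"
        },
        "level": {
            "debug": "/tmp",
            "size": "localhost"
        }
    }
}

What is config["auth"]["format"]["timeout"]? 0.95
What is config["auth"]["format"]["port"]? "localhost"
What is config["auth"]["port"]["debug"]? True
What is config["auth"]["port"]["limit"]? 3000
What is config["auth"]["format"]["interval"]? False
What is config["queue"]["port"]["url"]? 3600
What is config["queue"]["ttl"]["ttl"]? 3600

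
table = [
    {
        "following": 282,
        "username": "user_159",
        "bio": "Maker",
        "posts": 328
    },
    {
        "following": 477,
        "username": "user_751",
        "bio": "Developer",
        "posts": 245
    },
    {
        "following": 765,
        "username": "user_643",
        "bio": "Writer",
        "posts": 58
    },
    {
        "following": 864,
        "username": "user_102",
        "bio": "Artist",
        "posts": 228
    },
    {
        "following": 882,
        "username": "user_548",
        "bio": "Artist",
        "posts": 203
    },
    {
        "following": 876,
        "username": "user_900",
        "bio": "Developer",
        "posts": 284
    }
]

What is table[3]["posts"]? 228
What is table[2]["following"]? 765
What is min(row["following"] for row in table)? 282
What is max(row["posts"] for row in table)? 328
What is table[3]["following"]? 864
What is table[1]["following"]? 477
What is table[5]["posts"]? 284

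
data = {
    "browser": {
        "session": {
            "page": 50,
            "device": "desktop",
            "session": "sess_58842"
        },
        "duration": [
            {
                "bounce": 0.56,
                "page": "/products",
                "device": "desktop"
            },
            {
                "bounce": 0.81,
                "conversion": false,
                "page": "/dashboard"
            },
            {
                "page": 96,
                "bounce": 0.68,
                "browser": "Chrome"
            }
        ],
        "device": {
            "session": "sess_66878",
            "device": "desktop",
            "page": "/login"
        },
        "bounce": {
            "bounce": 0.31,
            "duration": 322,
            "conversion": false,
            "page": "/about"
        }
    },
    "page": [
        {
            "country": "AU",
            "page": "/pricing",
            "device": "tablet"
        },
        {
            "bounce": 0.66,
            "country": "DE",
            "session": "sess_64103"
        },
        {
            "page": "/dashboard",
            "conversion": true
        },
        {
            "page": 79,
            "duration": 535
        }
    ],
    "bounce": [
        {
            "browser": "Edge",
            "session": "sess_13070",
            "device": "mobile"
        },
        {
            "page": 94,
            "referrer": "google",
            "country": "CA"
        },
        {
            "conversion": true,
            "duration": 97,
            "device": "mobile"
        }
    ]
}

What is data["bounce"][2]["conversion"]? True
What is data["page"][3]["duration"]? 535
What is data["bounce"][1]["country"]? "CA"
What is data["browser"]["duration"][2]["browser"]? "Chrome"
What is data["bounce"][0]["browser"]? "Edge"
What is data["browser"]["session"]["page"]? 50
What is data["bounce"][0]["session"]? "sess_13070"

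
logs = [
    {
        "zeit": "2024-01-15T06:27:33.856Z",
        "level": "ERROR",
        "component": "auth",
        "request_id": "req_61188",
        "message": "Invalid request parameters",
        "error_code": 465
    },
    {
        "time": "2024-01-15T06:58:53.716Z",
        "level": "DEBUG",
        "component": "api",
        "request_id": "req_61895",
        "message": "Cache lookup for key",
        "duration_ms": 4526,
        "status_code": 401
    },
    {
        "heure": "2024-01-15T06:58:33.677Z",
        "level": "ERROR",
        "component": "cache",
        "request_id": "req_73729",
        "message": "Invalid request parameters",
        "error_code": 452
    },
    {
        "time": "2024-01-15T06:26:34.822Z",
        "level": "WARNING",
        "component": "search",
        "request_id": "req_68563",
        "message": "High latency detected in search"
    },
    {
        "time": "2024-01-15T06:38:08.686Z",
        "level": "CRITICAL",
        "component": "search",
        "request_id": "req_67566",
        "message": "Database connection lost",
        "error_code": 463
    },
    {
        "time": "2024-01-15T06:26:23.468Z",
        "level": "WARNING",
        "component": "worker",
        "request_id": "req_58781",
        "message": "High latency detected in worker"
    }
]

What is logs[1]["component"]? "api"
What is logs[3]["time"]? "2024-01-15T06:26:34.822Z"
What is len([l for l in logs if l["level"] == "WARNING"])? 2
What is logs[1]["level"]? "DEBUG"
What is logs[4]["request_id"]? "req_67566"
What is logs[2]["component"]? "cache"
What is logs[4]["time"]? "2024-01-15T06:38:08.686Z"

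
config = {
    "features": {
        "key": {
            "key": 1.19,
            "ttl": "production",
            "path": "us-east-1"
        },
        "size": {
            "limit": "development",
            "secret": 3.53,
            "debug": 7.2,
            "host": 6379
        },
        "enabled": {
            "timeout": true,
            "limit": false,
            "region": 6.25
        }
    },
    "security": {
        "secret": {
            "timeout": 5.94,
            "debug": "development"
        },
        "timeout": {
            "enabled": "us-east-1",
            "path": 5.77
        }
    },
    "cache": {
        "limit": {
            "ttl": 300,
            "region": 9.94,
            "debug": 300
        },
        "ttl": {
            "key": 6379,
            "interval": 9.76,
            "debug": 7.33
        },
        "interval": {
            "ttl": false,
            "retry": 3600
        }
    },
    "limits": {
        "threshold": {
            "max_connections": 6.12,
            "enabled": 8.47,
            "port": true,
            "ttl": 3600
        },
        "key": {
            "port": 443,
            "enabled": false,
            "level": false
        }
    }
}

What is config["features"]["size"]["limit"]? "development"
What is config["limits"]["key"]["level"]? False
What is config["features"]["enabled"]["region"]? 6.25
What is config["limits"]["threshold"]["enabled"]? 8.47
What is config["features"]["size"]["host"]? 6379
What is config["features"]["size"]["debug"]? 7.2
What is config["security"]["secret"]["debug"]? "development"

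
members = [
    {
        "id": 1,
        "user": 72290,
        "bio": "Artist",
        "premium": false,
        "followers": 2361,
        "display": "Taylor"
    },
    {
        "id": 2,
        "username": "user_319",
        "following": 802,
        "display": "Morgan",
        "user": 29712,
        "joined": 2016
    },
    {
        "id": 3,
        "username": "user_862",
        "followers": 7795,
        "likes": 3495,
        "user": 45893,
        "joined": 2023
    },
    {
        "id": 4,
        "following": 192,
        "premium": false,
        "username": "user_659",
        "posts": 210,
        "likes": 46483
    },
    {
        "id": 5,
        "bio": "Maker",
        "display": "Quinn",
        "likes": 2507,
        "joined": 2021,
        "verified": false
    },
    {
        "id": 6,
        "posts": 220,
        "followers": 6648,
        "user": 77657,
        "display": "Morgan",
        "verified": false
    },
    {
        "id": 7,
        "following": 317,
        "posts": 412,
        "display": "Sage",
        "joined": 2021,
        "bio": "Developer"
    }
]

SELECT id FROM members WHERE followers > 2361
[3, 6]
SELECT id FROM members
[1, 2, 3, 4, 5, 6, 7]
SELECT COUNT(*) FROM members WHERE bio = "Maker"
1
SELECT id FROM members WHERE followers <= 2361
[1]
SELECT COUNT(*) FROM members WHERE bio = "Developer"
1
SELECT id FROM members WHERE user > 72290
[6]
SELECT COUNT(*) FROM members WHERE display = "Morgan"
2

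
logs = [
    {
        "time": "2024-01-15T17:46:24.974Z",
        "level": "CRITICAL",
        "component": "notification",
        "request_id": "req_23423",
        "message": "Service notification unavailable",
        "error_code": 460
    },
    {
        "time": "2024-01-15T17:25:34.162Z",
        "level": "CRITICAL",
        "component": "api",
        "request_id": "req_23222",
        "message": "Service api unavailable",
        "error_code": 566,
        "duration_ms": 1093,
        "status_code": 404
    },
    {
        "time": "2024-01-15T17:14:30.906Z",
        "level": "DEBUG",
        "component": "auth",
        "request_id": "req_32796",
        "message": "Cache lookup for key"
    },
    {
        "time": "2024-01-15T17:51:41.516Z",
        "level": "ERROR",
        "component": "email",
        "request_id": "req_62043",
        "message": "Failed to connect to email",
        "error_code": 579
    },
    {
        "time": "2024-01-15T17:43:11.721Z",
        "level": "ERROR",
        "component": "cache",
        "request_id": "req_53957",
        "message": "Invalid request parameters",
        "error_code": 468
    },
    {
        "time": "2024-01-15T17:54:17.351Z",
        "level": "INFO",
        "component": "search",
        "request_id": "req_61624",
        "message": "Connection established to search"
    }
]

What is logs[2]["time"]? "2024-01-15T17:14:30.906Z"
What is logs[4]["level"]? "ERROR"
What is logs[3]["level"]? "ERROR"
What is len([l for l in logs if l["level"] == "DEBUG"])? 1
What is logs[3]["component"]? "email"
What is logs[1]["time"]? "2024-01-15T17:25:34.162Z"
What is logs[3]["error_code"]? 579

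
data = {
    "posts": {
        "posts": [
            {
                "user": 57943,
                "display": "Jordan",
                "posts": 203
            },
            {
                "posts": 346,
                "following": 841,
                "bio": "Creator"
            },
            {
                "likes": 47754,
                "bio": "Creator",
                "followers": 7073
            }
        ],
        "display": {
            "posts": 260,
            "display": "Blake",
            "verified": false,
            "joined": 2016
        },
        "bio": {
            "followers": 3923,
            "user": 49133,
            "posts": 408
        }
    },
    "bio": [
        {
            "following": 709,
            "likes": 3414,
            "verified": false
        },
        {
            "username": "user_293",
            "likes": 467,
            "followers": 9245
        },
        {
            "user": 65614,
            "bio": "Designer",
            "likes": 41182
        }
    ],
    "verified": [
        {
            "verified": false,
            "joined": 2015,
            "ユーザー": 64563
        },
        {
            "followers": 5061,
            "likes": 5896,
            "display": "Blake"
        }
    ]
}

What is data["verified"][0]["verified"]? False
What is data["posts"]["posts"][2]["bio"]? "Creator"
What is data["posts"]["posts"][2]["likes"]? 47754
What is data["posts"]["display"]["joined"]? 2016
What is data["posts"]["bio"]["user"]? 49133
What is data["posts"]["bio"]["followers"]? 3923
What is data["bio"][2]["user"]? 65614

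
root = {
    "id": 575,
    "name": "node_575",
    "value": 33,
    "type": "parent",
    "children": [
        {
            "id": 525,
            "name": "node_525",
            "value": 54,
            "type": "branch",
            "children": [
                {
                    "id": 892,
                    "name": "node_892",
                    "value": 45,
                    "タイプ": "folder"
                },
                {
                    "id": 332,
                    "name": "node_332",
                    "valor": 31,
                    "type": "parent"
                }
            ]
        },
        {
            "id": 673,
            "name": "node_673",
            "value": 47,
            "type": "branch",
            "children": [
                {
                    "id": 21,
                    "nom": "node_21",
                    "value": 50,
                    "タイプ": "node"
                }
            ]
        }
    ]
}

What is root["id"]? 575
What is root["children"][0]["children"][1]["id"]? 332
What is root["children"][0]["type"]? "branch"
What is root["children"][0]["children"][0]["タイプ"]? "folder"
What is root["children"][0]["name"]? "node_525"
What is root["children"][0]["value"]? 54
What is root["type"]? "parent"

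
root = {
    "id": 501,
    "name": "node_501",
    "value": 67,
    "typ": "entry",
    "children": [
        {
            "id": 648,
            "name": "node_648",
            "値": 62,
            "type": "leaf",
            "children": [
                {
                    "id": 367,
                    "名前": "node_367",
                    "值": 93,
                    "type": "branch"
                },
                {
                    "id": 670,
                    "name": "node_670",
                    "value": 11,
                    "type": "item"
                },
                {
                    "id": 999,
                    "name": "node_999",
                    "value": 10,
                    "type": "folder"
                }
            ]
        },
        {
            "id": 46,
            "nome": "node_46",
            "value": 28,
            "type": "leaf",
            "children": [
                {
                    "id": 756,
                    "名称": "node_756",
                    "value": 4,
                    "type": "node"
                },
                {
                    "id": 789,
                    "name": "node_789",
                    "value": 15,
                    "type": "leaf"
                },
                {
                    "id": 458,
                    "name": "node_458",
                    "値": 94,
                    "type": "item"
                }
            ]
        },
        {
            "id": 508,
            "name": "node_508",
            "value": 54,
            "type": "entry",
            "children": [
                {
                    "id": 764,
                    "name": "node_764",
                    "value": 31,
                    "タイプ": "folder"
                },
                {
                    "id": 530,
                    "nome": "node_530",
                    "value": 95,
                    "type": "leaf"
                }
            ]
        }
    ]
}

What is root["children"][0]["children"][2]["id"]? 999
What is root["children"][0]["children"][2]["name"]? "node_999"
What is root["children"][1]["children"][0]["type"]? "node"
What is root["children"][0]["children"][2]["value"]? 10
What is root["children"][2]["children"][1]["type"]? "leaf"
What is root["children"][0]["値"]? 62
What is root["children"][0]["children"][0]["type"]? "branch"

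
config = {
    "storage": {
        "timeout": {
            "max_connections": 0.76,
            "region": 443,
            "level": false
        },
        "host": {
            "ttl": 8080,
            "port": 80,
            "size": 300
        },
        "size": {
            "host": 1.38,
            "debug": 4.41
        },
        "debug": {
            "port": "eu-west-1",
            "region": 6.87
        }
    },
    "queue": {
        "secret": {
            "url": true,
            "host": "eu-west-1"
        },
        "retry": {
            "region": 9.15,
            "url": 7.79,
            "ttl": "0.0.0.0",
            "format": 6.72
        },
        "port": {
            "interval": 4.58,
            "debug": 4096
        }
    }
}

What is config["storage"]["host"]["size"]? 300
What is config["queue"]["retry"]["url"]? 7.79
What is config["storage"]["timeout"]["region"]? 443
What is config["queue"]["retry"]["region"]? 9.15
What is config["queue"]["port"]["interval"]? 4.58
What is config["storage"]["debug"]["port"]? "eu-west-1"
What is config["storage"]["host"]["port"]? 80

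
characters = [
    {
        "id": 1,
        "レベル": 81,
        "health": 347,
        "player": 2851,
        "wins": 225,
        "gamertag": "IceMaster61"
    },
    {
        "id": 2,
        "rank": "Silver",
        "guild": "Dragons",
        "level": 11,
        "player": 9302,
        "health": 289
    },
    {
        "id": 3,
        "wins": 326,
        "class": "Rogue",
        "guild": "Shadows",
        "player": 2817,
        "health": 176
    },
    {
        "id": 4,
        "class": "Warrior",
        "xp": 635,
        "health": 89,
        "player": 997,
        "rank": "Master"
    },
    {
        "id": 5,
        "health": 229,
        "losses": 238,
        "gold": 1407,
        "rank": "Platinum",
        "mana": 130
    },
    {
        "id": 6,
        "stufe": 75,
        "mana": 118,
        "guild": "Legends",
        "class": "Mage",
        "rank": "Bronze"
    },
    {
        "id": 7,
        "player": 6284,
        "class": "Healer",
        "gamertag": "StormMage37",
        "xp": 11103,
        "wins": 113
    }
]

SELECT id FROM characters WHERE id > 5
[6, 7]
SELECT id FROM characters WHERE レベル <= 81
[1]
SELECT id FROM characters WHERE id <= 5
[1, 2, 3, 4, 5]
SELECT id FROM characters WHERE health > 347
[]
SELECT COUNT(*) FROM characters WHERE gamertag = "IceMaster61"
1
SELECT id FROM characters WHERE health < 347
[2, 3, 4, 5]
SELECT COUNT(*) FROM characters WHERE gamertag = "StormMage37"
1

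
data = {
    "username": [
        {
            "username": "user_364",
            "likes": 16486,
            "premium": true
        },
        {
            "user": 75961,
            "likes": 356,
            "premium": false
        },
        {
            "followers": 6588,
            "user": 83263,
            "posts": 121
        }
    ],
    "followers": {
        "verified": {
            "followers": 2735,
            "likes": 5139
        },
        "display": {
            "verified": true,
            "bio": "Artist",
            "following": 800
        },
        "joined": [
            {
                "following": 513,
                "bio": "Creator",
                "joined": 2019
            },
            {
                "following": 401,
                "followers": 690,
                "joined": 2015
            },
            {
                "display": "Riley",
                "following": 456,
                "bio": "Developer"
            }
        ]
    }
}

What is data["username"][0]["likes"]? 16486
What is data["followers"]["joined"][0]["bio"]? "Creator"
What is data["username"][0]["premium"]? True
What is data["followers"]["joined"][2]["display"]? "Riley"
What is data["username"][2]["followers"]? 6588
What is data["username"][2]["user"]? 83263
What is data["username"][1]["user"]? 75961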